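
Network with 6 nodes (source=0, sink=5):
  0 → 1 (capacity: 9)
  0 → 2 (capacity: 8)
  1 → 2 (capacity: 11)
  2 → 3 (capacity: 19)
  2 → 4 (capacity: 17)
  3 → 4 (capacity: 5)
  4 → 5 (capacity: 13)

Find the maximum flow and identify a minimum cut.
Max flow = 13, Min cut edges: (4,5)

Maximum flow: 13
Minimum cut: (4,5)
Partition: S = [0, 1, 2, 3, 4], T = [5]

Max-flow min-cut theorem verified: both equal 13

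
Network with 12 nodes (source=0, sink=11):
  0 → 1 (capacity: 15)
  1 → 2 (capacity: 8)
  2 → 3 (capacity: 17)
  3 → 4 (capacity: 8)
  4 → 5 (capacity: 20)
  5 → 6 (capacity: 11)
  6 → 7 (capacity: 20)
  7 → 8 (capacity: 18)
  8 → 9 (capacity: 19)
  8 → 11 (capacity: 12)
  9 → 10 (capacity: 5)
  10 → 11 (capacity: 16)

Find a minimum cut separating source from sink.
Min cut value = 8, edges: (3,4)

Min cut value: 8
Partition: S = [0, 1, 2, 3], T = [4, 5, 6, 7, 8, 9, 10, 11]
Cut edges: (3,4)

By max-flow min-cut theorem, max flow = min cut = 8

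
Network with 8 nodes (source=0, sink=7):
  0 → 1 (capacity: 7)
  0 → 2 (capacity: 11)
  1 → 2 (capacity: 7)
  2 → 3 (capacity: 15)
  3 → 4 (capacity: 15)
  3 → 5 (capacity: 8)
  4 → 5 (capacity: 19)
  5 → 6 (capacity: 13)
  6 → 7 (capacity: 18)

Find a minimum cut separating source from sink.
Min cut value = 13, edges: (5,6)

Min cut value: 13
Partition: S = [0, 1, 2, 3, 4, 5], T = [6, 7]
Cut edges: (5,6)

By max-flow min-cut theorem, max flow = min cut = 13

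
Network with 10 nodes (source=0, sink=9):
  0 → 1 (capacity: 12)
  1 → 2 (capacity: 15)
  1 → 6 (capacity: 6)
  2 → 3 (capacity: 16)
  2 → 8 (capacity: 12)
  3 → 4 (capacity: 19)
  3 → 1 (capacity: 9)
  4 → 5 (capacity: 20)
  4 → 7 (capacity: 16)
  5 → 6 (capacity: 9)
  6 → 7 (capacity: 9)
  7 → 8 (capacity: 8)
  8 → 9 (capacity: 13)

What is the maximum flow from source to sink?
Maximum flow = 12

Max flow: 12

Flow assignment:
  0 → 1: 12/12
  1 → 2: 12/15
  2 → 8: 12/12
  8 → 9: 12/13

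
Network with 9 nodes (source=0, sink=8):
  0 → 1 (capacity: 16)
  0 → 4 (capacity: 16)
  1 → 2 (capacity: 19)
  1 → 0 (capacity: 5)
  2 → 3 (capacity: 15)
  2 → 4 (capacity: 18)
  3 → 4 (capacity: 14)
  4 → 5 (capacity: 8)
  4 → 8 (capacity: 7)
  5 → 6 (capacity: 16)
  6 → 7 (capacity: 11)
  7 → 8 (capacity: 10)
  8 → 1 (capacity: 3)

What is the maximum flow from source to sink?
Maximum flow = 15

Max flow: 15

Flow assignment:
  0 → 4: 15/16
  4 → 5: 8/8
  4 → 8: 7/7
  5 → 6: 8/16
  6 → 7: 8/11
  7 → 8: 8/10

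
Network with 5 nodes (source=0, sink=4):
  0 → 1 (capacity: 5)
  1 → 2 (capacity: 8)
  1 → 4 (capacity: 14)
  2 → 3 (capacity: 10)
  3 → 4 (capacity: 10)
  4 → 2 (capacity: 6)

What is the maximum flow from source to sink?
Maximum flow = 5

Max flow: 5

Flow assignment:
  0 → 1: 5/5
  1 → 4: 5/14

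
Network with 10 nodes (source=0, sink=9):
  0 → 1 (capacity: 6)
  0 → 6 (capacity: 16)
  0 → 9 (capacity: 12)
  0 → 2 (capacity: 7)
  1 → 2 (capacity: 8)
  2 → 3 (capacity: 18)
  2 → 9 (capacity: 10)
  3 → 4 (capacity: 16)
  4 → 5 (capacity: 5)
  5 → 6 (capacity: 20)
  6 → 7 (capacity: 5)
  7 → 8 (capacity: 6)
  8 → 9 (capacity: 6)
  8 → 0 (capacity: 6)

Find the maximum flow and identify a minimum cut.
Max flow = 27, Min cut edges: (0,9), (2,9), (6,7)

Maximum flow: 27
Minimum cut: (0,9), (2,9), (6,7)
Partition: S = [0, 1, 2, 3, 4, 5, 6], T = [7, 8, 9]

Max-flow min-cut theorem verified: both equal 27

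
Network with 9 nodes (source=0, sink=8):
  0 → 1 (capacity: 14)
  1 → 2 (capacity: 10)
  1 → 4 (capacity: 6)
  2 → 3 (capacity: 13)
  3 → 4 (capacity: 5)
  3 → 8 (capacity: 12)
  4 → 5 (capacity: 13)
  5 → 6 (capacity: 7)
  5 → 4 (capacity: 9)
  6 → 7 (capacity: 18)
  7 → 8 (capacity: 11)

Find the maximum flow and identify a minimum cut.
Max flow = 14, Min cut edges: (0,1)

Maximum flow: 14
Minimum cut: (0,1)
Partition: S = [0], T = [1, 2, 3, 4, 5, 6, 7, 8]

Max-flow min-cut theorem verified: both equal 14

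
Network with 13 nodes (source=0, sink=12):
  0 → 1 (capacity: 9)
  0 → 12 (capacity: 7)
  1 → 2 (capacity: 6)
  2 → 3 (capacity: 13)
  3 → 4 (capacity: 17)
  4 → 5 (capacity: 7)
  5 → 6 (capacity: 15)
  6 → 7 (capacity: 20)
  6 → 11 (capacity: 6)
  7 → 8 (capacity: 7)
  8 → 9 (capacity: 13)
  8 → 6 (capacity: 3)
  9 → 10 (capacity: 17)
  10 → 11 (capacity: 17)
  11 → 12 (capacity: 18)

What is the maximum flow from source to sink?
Maximum flow = 13

Max flow: 13

Flow assignment:
  0 → 1: 6/9
  0 → 12: 7/7
  1 → 2: 6/6
  2 → 3: 6/13
  3 → 4: 6/17
  4 → 5: 6/7
  5 → 6: 6/15
  6 → 11: 6/6
  11 → 12: 6/18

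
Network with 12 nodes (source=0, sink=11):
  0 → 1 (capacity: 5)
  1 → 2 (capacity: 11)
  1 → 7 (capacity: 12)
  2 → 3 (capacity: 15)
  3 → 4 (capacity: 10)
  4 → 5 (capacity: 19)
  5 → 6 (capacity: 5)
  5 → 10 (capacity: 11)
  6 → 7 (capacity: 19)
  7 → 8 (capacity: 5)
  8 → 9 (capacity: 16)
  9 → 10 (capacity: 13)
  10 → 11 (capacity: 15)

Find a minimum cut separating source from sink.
Min cut value = 5, edges: (0,1)

Min cut value: 5
Partition: S = [0], T = [1, 2, 3, 4, 5, 6, 7, 8, 9, 10, 11]
Cut edges: (0,1)

By max-flow min-cut theorem, max flow = min cut = 5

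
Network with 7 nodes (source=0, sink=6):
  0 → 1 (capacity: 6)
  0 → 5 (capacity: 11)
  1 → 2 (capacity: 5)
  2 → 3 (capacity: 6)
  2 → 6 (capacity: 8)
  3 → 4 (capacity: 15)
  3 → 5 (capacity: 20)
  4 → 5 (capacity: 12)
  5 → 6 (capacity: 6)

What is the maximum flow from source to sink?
Maximum flow = 11

Max flow: 11

Flow assignment:
  0 → 1: 5/6
  0 → 5: 6/11
  1 → 2: 5/5
  2 → 6: 5/8
  5 → 6: 6/6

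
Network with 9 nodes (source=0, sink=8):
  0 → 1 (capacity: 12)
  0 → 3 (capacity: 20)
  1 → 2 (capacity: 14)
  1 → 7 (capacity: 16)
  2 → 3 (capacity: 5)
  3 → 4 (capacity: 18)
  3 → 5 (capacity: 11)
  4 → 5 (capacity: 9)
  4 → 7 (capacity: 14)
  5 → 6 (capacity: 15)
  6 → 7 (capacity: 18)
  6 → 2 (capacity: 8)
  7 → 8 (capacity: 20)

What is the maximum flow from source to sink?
Maximum flow = 20

Max flow: 20

Flow assignment:
  0 → 3: 20/20
  3 → 4: 18/18
  3 → 5: 2/11
  4 → 5: 4/9
  4 → 7: 14/14
  5 → 6: 6/15
  6 → 7: 6/18
  7 → 8: 20/20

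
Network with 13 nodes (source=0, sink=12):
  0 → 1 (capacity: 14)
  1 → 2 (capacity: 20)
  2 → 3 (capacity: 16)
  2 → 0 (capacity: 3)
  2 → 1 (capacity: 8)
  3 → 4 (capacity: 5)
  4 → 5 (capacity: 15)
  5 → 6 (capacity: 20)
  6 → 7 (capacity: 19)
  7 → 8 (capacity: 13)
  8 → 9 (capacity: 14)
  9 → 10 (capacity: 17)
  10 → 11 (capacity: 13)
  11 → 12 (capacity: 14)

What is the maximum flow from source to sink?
Maximum flow = 5

Max flow: 5

Flow assignment:
  0 → 1: 8/14
  1 → 2: 8/20
  2 → 3: 5/16
  2 → 0: 3/3
  3 → 4: 5/5
  4 → 5: 5/15
  5 → 6: 5/20
  6 → 7: 5/19
  7 → 8: 5/13
  8 → 9: 5/14
  9 → 10: 5/17
  10 → 11: 5/13
  11 → 12: 5/14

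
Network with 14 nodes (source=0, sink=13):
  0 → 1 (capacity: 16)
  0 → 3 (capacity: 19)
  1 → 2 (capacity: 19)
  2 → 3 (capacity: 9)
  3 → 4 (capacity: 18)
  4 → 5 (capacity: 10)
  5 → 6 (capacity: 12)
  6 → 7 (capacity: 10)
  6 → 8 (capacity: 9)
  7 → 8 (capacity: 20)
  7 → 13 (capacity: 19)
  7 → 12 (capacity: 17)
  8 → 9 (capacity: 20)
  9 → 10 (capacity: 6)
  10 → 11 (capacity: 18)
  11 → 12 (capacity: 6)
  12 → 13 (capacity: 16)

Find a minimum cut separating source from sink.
Min cut value = 10, edges: (4,5)

Min cut value: 10
Partition: S = [0, 1, 2, 3, 4], T = [5, 6, 7, 8, 9, 10, 11, 12, 13]
Cut edges: (4,5)

By max-flow min-cut theorem, max flow = min cut = 10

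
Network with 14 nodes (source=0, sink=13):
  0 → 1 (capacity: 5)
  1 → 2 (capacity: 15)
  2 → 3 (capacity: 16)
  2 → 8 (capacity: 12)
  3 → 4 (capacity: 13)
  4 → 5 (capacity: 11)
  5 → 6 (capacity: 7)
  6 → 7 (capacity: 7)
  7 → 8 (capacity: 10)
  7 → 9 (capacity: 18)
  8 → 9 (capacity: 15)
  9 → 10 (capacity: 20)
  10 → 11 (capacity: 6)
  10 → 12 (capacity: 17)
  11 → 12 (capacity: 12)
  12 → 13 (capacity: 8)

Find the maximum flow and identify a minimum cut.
Max flow = 5, Min cut edges: (0,1)

Maximum flow: 5
Minimum cut: (0,1)
Partition: S = [0], T = [1, 2, 3, 4, 5, 6, 7, 8, 9, 10, 11, 12, 13]

Max-flow min-cut theorem verified: both equal 5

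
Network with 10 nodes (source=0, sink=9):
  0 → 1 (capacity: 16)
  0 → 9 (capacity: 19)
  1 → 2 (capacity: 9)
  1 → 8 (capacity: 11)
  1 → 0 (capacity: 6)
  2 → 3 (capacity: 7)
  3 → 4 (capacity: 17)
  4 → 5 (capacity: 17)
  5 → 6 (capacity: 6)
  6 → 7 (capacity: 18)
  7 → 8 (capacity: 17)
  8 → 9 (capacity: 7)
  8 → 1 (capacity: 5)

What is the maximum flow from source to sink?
Maximum flow = 26

Max flow: 26

Flow assignment:
  0 → 1: 7/16
  0 → 9: 19/19
  1 → 2: 5/9
  1 → 8: 2/11
  2 → 3: 5/7
  3 → 4: 5/17
  4 → 5: 5/17
  5 → 6: 5/6
  6 → 7: 5/18
  7 → 8: 5/17
  8 → 9: 7/7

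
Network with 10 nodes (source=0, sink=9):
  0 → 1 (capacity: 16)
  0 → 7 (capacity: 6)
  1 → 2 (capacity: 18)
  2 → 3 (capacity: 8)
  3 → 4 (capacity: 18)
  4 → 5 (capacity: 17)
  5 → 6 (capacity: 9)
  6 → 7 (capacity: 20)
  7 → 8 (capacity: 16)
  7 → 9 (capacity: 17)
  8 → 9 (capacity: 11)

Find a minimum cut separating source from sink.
Min cut value = 14, edges: (0,7), (2,3)

Min cut value: 14
Partition: S = [0, 1, 2], T = [3, 4, 5, 6, 7, 8, 9]
Cut edges: (0,7), (2,3)

By max-flow min-cut theorem, max flow = min cut = 14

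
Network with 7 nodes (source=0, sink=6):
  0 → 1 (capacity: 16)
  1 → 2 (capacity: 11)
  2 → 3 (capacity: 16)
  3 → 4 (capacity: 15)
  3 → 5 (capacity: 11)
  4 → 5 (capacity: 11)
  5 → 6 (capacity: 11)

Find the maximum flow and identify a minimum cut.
Max flow = 11, Min cut edges: (5,6)

Maximum flow: 11
Minimum cut: (5,6)
Partition: S = [0, 1, 2, 3, 4, 5], T = [6]

Max-flow min-cut theorem verified: both equal 11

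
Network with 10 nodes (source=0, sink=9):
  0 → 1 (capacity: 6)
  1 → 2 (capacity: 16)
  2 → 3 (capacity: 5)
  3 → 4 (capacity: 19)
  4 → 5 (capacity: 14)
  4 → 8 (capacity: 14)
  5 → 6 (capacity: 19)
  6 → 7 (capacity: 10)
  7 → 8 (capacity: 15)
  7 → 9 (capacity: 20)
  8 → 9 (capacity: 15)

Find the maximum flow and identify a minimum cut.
Max flow = 5, Min cut edges: (2,3)

Maximum flow: 5
Minimum cut: (2,3)
Partition: S = [0, 1, 2], T = [3, 4, 5, 6, 7, 8, 9]

Max-flow min-cut theorem verified: both equal 5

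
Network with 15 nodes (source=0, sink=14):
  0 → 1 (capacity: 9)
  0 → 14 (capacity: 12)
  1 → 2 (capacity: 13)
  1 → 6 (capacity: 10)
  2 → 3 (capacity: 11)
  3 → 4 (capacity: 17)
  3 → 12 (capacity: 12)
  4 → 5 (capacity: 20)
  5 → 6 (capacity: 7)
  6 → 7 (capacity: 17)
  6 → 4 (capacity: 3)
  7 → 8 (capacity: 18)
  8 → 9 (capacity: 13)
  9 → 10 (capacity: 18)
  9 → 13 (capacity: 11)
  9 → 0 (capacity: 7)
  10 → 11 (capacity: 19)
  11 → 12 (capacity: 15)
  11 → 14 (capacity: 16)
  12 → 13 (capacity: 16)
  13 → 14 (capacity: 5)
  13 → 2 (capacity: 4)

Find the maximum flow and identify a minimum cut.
Max flow = 21, Min cut edges: (0,1), (0,14)

Maximum flow: 21
Minimum cut: (0,1), (0,14)
Partition: S = [0], T = [1, 2, 3, 4, 5, 6, 7, 8, 9, 10, 11, 12, 13, 14]

Max-flow min-cut theorem verified: both equal 21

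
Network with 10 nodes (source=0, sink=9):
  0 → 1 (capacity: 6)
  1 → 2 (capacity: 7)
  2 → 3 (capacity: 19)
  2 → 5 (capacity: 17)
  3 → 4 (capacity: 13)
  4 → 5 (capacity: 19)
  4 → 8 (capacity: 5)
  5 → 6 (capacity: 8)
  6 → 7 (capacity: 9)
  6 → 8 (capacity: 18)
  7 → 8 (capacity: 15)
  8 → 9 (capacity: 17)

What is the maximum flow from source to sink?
Maximum flow = 6

Max flow: 6

Flow assignment:
  0 → 1: 6/6
  1 → 2: 6/7
  2 → 3: 5/19
  2 → 5: 1/17
  3 → 4: 5/13
  4 → 8: 5/5
  5 → 6: 1/8
  6 → 8: 1/18
  8 → 9: 6/17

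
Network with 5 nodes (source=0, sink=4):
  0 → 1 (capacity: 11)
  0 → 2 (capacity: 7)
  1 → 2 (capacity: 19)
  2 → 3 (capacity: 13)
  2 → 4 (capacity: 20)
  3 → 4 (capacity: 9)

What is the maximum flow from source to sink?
Maximum flow = 18

Max flow: 18

Flow assignment:
  0 → 1: 11/11
  0 → 2: 7/7
  1 → 2: 11/19
  2 → 4: 18/20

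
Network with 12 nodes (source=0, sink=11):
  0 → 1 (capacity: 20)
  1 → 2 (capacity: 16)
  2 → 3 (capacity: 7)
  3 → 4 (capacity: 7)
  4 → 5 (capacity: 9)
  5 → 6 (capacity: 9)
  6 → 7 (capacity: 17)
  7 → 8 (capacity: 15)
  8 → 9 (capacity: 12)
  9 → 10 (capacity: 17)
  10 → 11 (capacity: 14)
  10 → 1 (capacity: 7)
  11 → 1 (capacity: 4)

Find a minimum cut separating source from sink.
Min cut value = 7, edges: (3,4)

Min cut value: 7
Partition: S = [0, 1, 2, 3], T = [4, 5, 6, 7, 8, 9, 10, 11]
Cut edges: (3,4)

By max-flow min-cut theorem, max flow = min cut = 7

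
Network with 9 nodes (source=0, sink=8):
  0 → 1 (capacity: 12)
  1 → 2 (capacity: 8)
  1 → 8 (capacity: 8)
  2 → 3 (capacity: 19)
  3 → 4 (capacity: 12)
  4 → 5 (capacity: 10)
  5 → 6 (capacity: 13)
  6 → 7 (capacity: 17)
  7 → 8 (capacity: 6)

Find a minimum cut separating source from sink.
Min cut value = 12, edges: (0,1)

Min cut value: 12
Partition: S = [0], T = [1, 2, 3, 4, 5, 6, 7, 8]
Cut edges: (0,1)

By max-flow min-cut theorem, max flow = min cut = 12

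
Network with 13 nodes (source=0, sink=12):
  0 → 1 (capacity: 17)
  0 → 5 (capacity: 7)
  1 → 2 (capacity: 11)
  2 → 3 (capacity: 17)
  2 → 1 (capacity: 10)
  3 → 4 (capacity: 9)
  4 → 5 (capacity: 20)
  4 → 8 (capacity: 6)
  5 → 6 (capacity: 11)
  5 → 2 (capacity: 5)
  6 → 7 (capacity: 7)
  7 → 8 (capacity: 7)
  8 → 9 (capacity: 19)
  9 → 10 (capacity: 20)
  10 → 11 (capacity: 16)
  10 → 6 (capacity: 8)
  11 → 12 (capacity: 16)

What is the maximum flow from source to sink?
Maximum flow = 13

Max flow: 13

Flow assignment:
  0 → 1: 9/17
  0 → 5: 4/7
  1 → 2: 9/11
  2 → 3: 9/17
  3 → 4: 9/9
  4 → 5: 3/20
  4 → 8: 6/6
  5 → 6: 7/11
  6 → 7: 7/7
  7 → 8: 7/7
  8 → 9: 13/19
  9 → 10: 13/20
  10 → 11: 13/16
  11 → 12: 13/16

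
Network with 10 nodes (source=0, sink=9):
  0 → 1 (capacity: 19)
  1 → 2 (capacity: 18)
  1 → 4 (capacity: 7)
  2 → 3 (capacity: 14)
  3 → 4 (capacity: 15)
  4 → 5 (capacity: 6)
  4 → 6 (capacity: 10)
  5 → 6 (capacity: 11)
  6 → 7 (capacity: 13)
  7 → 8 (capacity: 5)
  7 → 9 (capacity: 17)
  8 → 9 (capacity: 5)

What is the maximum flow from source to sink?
Maximum flow = 13

Max flow: 13

Flow assignment:
  0 → 1: 13/19
  1 → 2: 9/18
  1 → 4: 4/7
  2 → 3: 9/14
  3 → 4: 9/15
  4 → 5: 3/6
  4 → 6: 10/10
  5 → 6: 3/11
  6 → 7: 13/13
  7 → 9: 13/17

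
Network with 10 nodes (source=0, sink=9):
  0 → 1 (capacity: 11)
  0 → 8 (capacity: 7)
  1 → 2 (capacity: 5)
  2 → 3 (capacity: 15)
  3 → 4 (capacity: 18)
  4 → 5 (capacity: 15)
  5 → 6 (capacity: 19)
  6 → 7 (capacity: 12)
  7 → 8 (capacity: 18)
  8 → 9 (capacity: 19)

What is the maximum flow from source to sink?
Maximum flow = 12

Max flow: 12

Flow assignment:
  0 → 1: 5/11
  0 → 8: 7/7
  1 → 2: 5/5
  2 → 3: 5/15
  3 → 4: 5/18
  4 → 5: 5/15
  5 → 6: 5/19
  6 → 7: 5/12
  7 → 8: 5/18
  8 → 9: 12/19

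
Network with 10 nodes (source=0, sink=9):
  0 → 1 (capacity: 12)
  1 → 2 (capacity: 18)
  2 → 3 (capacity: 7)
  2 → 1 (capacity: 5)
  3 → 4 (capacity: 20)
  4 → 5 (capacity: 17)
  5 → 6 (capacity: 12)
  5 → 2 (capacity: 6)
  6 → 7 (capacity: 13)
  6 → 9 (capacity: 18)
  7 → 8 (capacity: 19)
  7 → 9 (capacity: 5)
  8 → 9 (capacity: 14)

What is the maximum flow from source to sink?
Maximum flow = 7

Max flow: 7

Flow assignment:
  0 → 1: 7/12
  1 → 2: 7/18
  2 → 3: 7/7
  3 → 4: 7/20
  4 → 5: 7/17
  5 → 6: 7/12
  6 → 9: 7/18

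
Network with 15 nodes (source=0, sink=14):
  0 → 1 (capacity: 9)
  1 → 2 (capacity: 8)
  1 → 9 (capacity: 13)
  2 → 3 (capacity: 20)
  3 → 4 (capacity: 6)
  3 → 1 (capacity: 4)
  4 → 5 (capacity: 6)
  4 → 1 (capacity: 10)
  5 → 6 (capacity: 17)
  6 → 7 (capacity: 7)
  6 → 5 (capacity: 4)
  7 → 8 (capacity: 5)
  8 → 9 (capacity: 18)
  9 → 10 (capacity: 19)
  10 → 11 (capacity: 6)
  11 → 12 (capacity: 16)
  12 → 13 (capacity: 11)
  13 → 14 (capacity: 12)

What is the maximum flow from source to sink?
Maximum flow = 6

Max flow: 6

Flow assignment:
  0 → 1: 6/9
  1 → 9: 6/13
  9 → 10: 6/19
  10 → 11: 6/6
  11 → 12: 6/16
  12 → 13: 6/11
  13 → 14: 6/12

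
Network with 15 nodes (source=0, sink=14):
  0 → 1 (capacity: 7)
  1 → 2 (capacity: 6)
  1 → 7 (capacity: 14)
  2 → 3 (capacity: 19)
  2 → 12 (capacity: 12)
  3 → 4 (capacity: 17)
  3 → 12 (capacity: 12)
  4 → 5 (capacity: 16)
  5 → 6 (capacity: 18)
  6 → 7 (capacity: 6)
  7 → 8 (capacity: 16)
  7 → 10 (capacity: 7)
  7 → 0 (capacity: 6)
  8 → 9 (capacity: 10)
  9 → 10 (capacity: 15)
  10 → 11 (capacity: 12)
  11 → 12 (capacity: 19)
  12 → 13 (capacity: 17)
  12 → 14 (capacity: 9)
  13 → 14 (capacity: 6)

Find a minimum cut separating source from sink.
Min cut value = 7, edges: (0,1)

Min cut value: 7
Partition: S = [0], T = [1, 2, 3, 4, 5, 6, 7, 8, 9, 10, 11, 12, 13, 14]
Cut edges: (0,1)

By max-flow min-cut theorem, max flow = min cut = 7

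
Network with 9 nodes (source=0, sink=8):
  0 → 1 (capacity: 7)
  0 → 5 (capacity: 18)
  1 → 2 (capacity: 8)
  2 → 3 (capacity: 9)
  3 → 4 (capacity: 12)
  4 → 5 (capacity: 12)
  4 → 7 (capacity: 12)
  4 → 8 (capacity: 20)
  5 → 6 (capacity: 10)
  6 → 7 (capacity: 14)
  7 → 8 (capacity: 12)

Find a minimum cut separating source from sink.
Min cut value = 17, edges: (0,1), (5,6)

Min cut value: 17
Partition: S = [0, 5], T = [1, 2, 3, 4, 6, 7, 8]
Cut edges: (0,1), (5,6)

By max-flow min-cut theorem, max flow = min cut = 17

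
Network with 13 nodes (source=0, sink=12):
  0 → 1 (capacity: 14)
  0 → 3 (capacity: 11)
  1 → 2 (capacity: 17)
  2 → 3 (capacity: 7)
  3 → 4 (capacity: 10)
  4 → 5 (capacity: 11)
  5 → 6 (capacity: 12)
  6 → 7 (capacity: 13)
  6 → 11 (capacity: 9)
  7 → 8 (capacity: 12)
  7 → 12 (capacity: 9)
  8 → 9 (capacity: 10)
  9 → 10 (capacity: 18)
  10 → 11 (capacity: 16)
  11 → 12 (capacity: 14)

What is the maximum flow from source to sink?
Maximum flow = 10

Max flow: 10

Flow assignment:
  0 → 3: 10/11
  3 → 4: 10/10
  4 → 5: 10/11
  5 → 6: 10/12
  6 → 7: 9/13
  6 → 11: 1/9
  7 → 12: 9/9
  11 → 12: 1/14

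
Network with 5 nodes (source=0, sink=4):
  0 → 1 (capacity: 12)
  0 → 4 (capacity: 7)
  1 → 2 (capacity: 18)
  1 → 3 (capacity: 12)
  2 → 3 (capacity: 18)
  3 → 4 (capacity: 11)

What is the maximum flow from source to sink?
Maximum flow = 18

Max flow: 18

Flow assignment:
  0 → 1: 11/12
  0 → 4: 7/7
  1 → 3: 11/12
  3 → 4: 11/11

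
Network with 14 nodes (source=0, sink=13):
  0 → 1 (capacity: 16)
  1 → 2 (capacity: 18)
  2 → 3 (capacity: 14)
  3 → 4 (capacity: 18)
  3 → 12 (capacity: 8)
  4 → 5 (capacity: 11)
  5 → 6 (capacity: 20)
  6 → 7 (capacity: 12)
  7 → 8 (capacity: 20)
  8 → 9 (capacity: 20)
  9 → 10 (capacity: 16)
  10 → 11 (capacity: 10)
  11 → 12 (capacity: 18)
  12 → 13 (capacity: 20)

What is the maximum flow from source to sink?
Maximum flow = 14

Max flow: 14

Flow assignment:
  0 → 1: 14/16
  1 → 2: 14/18
  2 → 3: 14/14
  3 → 4: 6/18
  3 → 12: 8/8
  4 → 5: 6/11
  5 → 6: 6/20
  6 → 7: 6/12
  7 → 8: 6/20
  8 → 9: 6/20
  9 → 10: 6/16
  10 → 11: 6/10
  11 → 12: 6/18
  12 → 13: 14/20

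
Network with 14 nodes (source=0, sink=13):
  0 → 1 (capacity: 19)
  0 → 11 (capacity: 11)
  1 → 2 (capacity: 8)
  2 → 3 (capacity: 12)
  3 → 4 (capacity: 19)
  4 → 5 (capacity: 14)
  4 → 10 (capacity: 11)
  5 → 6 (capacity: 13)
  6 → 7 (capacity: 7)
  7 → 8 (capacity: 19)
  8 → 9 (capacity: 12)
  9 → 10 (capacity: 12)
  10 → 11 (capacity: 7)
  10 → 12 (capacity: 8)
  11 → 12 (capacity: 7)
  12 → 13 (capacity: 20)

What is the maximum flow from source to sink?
Maximum flow = 15

Max flow: 15

Flow assignment:
  0 → 1: 8/19
  0 → 11: 7/11
  1 → 2: 8/8
  2 → 3: 8/12
  3 → 4: 8/19
  4 → 10: 8/11
  10 → 12: 8/8
  11 → 12: 7/7
  12 → 13: 15/20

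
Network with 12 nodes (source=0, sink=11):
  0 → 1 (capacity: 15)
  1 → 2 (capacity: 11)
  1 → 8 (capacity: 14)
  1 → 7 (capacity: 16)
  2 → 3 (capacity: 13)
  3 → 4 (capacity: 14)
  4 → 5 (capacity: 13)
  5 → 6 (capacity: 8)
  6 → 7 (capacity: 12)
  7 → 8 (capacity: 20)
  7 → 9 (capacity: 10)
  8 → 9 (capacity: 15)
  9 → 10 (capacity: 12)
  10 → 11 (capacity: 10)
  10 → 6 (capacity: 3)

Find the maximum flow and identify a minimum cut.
Max flow = 10, Min cut edges: (10,11)

Maximum flow: 10
Minimum cut: (10,11)
Partition: S = [0, 1, 2, 3, 4, 5, 6, 7, 8, 9, 10], T = [11]

Max-flow min-cut theorem verified: both equal 10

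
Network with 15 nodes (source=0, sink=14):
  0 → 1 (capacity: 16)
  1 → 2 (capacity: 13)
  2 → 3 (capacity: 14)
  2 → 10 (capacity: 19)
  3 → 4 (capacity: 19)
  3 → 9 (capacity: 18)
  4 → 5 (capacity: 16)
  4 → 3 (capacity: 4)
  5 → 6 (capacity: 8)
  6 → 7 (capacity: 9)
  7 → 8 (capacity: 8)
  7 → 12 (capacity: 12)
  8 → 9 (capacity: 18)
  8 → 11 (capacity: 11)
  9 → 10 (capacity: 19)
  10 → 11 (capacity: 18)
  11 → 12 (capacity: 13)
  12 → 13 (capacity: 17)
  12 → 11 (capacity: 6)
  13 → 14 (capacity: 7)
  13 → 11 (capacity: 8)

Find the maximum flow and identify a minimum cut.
Max flow = 7, Min cut edges: (13,14)

Maximum flow: 7
Minimum cut: (13,14)
Partition: S = [0, 1, 2, 3, 4, 5, 6, 7, 8, 9, 10, 11, 12, 13], T = [14]

Max-flow min-cut theorem verified: both equal 7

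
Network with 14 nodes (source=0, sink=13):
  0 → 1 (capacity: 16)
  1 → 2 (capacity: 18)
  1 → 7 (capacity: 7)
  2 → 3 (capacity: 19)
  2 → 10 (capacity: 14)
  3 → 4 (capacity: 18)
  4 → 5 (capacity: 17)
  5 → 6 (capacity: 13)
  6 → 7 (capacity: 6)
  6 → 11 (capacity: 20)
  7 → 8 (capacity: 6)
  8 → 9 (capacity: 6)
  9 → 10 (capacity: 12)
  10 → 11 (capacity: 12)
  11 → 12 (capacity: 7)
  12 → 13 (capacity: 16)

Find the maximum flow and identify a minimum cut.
Max flow = 7, Min cut edges: (11,12)

Maximum flow: 7
Minimum cut: (11,12)
Partition: S = [0, 1, 2, 3, 4, 5, 6, 7, 8, 9, 10, 11], T = [12, 13]

Max-flow min-cut theorem verified: both equal 7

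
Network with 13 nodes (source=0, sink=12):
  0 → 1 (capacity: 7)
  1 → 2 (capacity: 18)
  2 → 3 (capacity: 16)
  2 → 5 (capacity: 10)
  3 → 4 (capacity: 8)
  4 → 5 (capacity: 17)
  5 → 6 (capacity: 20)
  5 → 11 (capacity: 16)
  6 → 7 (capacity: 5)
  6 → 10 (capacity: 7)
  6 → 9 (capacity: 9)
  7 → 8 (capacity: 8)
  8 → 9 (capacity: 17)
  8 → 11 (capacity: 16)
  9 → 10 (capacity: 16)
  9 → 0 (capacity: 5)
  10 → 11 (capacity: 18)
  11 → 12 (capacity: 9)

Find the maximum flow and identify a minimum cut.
Max flow = 7, Min cut edges: (0,1)

Maximum flow: 7
Minimum cut: (0,1)
Partition: S = [0], T = [1, 2, 3, 4, 5, 6, 7, 8, 9, 10, 11, 12]

Max-flow min-cut theorem verified: both equal 7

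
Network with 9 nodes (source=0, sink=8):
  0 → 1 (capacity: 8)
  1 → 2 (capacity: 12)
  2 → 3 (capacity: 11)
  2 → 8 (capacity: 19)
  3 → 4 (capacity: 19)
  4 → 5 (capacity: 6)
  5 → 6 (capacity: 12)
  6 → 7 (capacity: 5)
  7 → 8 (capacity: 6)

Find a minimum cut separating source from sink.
Min cut value = 8, edges: (0,1)

Min cut value: 8
Partition: S = [0], T = [1, 2, 3, 4, 5, 6, 7, 8]
Cut edges: (0,1)

By max-flow min-cut theorem, max flow = min cut = 8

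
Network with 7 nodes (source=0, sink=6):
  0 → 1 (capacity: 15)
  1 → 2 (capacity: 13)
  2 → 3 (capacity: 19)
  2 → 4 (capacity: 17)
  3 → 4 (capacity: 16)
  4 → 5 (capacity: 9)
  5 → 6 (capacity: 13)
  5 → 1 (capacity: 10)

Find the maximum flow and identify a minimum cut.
Max flow = 9, Min cut edges: (4,5)

Maximum flow: 9
Minimum cut: (4,5)
Partition: S = [0, 1, 2, 3, 4], T = [5, 6]

Max-flow min-cut theorem verified: both equal 9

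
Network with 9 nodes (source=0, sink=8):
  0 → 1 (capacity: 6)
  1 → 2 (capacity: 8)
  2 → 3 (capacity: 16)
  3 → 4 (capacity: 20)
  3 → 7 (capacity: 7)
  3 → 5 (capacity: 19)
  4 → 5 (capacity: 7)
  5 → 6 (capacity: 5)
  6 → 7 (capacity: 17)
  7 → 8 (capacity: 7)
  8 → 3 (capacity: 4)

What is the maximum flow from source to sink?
Maximum flow = 6

Max flow: 6

Flow assignment:
  0 → 1: 6/6
  1 → 2: 6/8
  2 → 3: 6/16
  3 → 7: 6/7
  7 → 8: 6/7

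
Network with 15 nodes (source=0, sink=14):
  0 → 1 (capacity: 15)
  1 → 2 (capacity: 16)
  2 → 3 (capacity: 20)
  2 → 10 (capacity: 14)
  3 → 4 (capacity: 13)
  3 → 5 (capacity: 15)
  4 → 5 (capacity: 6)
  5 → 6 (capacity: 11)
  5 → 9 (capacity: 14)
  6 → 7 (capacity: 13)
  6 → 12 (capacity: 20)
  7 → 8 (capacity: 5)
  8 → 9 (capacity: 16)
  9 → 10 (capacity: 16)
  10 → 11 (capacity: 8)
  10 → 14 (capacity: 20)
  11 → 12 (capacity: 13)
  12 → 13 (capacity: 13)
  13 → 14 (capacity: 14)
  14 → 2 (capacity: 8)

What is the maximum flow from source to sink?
Maximum flow = 15

Max flow: 15

Flow assignment:
  0 → 1: 15/15
  1 → 2: 15/16
  2 → 3: 1/20
  2 → 10: 14/14
  3 → 5: 1/15
  5 → 9: 1/14
  9 → 10: 1/16
  10 → 14: 15/20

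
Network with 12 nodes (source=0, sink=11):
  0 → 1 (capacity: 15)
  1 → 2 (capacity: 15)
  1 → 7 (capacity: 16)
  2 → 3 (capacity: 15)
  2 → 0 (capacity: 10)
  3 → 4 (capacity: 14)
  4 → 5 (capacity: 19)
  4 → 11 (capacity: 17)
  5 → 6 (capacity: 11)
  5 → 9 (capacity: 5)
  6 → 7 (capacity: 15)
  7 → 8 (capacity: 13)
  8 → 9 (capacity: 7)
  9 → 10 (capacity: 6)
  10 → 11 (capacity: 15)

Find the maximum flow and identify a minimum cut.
Max flow = 15, Min cut edges: (0,1)

Maximum flow: 15
Minimum cut: (0,1)
Partition: S = [0], T = [1, 2, 3, 4, 5, 6, 7, 8, 9, 10, 11]

Max-flow min-cut theorem verified: both equal 15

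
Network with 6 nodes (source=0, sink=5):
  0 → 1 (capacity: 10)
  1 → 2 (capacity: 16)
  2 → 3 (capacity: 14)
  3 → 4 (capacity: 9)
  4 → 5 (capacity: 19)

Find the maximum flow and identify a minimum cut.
Max flow = 9, Min cut edges: (3,4)

Maximum flow: 9
Minimum cut: (3,4)
Partition: S = [0, 1, 2, 3], T = [4, 5]

Max-flow min-cut theorem verified: both equal 9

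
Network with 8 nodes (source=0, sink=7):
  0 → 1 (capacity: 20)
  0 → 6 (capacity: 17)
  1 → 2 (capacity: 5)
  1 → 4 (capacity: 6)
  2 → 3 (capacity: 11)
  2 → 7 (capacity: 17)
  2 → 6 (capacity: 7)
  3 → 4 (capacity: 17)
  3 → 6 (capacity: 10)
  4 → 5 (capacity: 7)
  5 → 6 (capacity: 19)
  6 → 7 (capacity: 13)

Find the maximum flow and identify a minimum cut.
Max flow = 18, Min cut edges: (1,2), (6,7)

Maximum flow: 18
Minimum cut: (1,2), (6,7)
Partition: S = [0, 1, 3, 4, 5, 6], T = [2, 7]

Max-flow min-cut theorem verified: both equal 18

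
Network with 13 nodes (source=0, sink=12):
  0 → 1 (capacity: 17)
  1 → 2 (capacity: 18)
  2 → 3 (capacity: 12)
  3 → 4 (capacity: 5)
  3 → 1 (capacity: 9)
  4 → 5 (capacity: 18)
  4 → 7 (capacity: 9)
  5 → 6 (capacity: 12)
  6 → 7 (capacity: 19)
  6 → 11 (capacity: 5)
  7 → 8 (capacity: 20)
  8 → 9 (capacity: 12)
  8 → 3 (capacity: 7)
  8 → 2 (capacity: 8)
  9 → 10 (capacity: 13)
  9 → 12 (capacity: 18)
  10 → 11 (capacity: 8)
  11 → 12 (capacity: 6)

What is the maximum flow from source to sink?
Maximum flow = 5

Max flow: 5

Flow assignment:
  0 → 1: 5/17
  1 → 2: 5/18
  2 → 3: 5/12
  3 → 4: 5/5
  4 → 5: 5/18
  5 → 6: 5/12
  6 → 11: 5/5
  11 → 12: 5/6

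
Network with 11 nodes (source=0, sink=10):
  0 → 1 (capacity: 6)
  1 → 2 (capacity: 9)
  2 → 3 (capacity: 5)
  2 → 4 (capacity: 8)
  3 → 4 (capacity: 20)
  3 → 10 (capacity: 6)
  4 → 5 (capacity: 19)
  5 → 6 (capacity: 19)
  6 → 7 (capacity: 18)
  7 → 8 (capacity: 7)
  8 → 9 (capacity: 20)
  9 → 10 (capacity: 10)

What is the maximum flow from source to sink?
Maximum flow = 6

Max flow: 6

Flow assignment:
  0 → 1: 6/6
  1 → 2: 6/9
  2 → 3: 5/5
  2 → 4: 1/8
  3 → 10: 5/6
  4 → 5: 1/19
  5 → 6: 1/19
  6 → 7: 1/18
  7 → 8: 1/7
  8 → 9: 1/20
  9 → 10: 1/10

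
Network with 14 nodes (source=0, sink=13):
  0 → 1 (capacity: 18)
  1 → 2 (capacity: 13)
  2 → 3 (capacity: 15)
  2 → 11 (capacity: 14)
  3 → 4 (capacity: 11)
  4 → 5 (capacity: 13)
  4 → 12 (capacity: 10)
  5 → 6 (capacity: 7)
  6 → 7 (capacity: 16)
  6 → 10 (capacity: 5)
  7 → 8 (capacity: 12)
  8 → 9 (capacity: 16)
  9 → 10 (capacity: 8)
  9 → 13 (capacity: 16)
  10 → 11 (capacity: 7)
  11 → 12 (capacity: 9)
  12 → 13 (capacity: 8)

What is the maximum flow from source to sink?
Maximum flow = 13

Max flow: 13

Flow assignment:
  0 → 1: 13/18
  1 → 2: 13/13
  2 → 3: 5/15
  2 → 11: 8/14
  3 → 4: 5/11
  4 → 5: 5/13
  5 → 6: 5/7
  6 → 7: 5/16
  7 → 8: 5/12
  8 → 9: 5/16
  9 → 13: 5/16
  11 → 12: 8/9
  12 → 13: 8/8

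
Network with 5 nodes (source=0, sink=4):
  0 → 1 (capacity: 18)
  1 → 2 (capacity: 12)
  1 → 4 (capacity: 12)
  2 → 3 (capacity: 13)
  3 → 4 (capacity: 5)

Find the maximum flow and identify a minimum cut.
Max flow = 17, Min cut edges: (1,4), (3,4)

Maximum flow: 17
Minimum cut: (1,4), (3,4)
Partition: S = [0, 1, 2, 3], T = [4]

Max-flow min-cut theorem verified: both equal 17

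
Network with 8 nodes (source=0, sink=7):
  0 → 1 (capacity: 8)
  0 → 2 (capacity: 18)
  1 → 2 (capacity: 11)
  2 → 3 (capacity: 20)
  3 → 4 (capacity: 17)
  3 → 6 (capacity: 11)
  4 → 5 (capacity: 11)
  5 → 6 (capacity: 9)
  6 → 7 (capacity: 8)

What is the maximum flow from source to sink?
Maximum flow = 8

Max flow: 8

Flow assignment:
  0 → 1: 8/8
  1 → 2: 8/11
  2 → 3: 8/20
  3 → 4: 8/17
  4 → 5: 8/11
  5 → 6: 8/9
  6 → 7: 8/8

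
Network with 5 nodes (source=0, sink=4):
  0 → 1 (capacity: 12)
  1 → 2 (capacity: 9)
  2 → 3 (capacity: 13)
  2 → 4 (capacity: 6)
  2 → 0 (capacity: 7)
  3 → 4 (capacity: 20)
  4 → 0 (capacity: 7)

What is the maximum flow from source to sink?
Maximum flow = 9

Max flow: 9

Flow assignment:
  0 → 1: 9/12
  1 → 2: 9/9
  2 → 3: 3/13
  2 → 4: 6/6
  3 → 4: 3/20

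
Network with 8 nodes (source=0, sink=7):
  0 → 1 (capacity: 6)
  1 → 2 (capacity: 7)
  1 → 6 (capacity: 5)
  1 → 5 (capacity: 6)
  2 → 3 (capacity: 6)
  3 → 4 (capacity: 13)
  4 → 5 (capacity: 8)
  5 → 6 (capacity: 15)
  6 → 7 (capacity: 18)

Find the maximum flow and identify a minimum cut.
Max flow = 6, Min cut edges: (0,1)

Maximum flow: 6
Minimum cut: (0,1)
Partition: S = [0], T = [1, 2, 3, 4, 5, 6, 7]

Max-flow min-cut theorem verified: both equal 6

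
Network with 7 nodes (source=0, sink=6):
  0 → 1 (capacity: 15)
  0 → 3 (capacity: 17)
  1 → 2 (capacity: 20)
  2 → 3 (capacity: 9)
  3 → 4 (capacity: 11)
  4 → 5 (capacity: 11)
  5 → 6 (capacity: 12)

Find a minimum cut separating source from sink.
Min cut value = 11, edges: (4,5)

Min cut value: 11
Partition: S = [0, 1, 2, 3, 4], T = [5, 6]
Cut edges: (4,5)

By max-flow min-cut theorem, max flow = min cut = 11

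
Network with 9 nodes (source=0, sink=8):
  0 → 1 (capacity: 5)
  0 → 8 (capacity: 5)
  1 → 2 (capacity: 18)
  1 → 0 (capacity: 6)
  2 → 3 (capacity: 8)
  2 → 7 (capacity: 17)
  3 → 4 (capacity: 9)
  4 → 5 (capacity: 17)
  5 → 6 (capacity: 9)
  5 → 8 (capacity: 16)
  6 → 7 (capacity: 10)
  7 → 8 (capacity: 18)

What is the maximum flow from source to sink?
Maximum flow = 10

Max flow: 10

Flow assignment:
  0 → 1: 5/5
  0 → 8: 5/5
  1 → 2: 5/18
  2 → 7: 5/17
  7 → 8: 5/18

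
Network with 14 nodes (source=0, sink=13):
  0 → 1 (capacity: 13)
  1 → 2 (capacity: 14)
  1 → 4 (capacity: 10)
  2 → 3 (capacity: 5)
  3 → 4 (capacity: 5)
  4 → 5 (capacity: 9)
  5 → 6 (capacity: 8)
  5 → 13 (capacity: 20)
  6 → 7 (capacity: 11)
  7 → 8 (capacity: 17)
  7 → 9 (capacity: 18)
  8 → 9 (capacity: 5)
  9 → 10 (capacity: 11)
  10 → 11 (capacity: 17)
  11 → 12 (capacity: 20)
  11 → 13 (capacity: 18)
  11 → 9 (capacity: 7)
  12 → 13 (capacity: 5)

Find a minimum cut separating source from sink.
Min cut value = 9, edges: (4,5)

Min cut value: 9
Partition: S = [0, 1, 2, 3, 4], T = [5, 6, 7, 8, 9, 10, 11, 12, 13]
Cut edges: (4,5)

By max-flow min-cut theorem, max flow = min cut = 9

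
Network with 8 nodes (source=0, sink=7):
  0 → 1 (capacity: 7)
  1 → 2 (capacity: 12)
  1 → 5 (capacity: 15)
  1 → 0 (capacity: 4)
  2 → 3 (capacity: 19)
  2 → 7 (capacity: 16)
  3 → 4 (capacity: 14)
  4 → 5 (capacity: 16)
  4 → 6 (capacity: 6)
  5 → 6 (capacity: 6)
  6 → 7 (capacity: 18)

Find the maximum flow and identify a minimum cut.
Max flow = 7, Min cut edges: (0,1)

Maximum flow: 7
Minimum cut: (0,1)
Partition: S = [0], T = [1, 2, 3, 4, 5, 6, 7]

Max-flow min-cut theorem verified: both equal 7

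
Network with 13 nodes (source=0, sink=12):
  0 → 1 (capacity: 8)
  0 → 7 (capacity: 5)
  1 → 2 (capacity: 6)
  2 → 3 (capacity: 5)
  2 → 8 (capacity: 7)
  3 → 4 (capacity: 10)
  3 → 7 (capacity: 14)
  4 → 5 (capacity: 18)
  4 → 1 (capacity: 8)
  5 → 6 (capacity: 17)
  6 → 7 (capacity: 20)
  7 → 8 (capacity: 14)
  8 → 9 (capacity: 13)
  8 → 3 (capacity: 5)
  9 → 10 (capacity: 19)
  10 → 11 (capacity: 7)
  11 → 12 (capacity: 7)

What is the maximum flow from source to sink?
Maximum flow = 7

Max flow: 7

Flow assignment:
  0 → 1: 6/8
  0 → 7: 1/5
  1 → 2: 6/6
  2 → 8: 6/7
  7 → 8: 1/14
  8 → 9: 7/13
  9 → 10: 7/19
  10 → 11: 7/7
  11 → 12: 7/7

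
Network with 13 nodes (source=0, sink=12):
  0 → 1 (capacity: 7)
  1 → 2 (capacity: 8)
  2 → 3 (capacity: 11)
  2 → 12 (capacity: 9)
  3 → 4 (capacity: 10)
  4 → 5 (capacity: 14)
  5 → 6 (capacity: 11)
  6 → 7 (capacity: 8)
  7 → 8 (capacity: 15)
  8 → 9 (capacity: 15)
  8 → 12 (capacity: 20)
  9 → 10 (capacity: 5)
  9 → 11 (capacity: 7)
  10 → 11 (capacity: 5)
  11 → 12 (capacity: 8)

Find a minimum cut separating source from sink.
Min cut value = 7, edges: (0,1)

Min cut value: 7
Partition: S = [0], T = [1, 2, 3, 4, 5, 6, 7, 8, 9, 10, 11, 12]
Cut edges: (0,1)

By max-flow min-cut theorem, max flow = min cut = 7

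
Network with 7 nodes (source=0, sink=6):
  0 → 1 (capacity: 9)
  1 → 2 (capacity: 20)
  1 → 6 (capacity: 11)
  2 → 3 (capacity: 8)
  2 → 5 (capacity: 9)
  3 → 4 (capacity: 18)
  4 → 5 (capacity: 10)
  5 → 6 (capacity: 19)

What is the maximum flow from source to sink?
Maximum flow = 9

Max flow: 9

Flow assignment:
  0 → 1: 9/9
  1 → 6: 9/11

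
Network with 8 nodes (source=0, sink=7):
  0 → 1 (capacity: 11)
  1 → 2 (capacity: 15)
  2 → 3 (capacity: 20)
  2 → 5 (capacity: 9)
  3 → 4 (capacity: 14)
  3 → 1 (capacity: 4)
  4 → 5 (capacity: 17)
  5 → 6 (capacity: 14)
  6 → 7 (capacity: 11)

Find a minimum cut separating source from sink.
Min cut value = 11, edges: (6,7)

Min cut value: 11
Partition: S = [0, 1, 2, 3, 4, 5, 6], T = [7]
Cut edges: (6,7)

By max-flow min-cut theorem, max flow = min cut = 11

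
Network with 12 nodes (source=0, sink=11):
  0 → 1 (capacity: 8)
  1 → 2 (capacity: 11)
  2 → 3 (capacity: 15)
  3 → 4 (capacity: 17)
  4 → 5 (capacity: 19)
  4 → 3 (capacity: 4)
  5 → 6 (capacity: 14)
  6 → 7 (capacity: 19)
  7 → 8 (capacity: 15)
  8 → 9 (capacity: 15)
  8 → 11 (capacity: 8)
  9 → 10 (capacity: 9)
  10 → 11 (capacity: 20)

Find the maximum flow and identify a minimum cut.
Max flow = 8, Min cut edges: (0,1)

Maximum flow: 8
Minimum cut: (0,1)
Partition: S = [0], T = [1, 2, 3, 4, 5, 6, 7, 8, 9, 10, 11]

Max-flow min-cut theorem verified: both equal 8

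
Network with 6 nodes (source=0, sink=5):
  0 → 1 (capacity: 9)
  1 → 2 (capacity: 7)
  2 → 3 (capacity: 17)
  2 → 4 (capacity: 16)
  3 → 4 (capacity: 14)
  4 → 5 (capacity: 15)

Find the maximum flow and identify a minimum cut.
Max flow = 7, Min cut edges: (1,2)

Maximum flow: 7
Minimum cut: (1,2)
Partition: S = [0, 1], T = [2, 3, 4, 5]

Max-flow min-cut theorem verified: both equal 7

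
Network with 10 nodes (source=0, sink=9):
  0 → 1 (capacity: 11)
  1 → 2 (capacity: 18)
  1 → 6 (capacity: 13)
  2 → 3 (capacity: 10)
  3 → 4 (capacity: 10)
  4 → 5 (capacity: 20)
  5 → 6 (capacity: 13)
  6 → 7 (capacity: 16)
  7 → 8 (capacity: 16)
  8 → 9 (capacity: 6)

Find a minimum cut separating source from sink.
Min cut value = 6, edges: (8,9)

Min cut value: 6
Partition: S = [0, 1, 2, 3, 4, 5, 6, 7, 8], T = [9]
Cut edges: (8,9)

By max-flow min-cut theorem, max flow = min cut = 6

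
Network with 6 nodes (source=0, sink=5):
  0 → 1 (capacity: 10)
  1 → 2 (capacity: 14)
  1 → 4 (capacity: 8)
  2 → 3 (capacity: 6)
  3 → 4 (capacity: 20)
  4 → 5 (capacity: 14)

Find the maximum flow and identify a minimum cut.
Max flow = 10, Min cut edges: (0,1)

Maximum flow: 10
Minimum cut: (0,1)
Partition: S = [0], T = [1, 2, 3, 4, 5]

Max-flow min-cut theorem verified: both equal 10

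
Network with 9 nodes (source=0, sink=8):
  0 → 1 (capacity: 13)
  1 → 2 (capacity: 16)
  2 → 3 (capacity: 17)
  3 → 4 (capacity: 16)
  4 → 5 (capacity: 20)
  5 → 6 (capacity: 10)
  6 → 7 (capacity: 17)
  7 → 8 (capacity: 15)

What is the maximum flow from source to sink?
Maximum flow = 10

Max flow: 10

Flow assignment:
  0 → 1: 10/13
  1 → 2: 10/16
  2 → 3: 10/17
  3 → 4: 10/16
  4 → 5: 10/20
  5 → 6: 10/10
  6 → 7: 10/17
  7 → 8: 10/15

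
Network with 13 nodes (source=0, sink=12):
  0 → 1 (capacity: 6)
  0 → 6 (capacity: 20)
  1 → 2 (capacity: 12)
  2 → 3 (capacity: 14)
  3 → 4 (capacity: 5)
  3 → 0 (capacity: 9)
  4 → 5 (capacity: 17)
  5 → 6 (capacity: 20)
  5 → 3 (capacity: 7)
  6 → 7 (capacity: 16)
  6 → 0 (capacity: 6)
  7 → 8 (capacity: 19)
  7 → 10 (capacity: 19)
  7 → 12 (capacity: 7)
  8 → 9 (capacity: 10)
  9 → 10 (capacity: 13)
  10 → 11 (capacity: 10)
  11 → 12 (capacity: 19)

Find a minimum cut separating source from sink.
Min cut value = 16, edges: (6,7)

Min cut value: 16
Partition: S = [0, 1, 2, 3, 4, 5, 6], T = [7, 8, 9, 10, 11, 12]
Cut edges: (6,7)

By max-flow min-cut theorem, max flow = min cut = 16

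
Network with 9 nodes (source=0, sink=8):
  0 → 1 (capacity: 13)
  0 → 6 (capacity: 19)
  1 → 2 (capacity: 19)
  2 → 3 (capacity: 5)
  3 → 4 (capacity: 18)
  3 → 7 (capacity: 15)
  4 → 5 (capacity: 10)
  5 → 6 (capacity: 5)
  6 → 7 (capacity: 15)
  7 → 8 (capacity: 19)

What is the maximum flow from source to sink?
Maximum flow = 19

Max flow: 19

Flow assignment:
  0 → 1: 5/13
  0 → 6: 14/19
  1 → 2: 5/19
  2 → 3: 5/5
  3 → 7: 5/15
  6 → 7: 14/15
  7 → 8: 19/19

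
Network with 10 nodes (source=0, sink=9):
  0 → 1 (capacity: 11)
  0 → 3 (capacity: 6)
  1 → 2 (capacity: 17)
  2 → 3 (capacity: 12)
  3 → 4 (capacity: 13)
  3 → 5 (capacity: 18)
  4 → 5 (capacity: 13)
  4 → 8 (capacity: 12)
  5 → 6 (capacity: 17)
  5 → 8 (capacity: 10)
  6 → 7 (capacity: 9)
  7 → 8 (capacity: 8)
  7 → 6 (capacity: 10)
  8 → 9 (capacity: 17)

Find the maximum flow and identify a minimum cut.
Max flow = 17, Min cut edges: (8,9)

Maximum flow: 17
Minimum cut: (8,9)
Partition: S = [0, 1, 2, 3, 4, 5, 6, 7, 8], T = [9]

Max-flow min-cut theorem verified: both equal 17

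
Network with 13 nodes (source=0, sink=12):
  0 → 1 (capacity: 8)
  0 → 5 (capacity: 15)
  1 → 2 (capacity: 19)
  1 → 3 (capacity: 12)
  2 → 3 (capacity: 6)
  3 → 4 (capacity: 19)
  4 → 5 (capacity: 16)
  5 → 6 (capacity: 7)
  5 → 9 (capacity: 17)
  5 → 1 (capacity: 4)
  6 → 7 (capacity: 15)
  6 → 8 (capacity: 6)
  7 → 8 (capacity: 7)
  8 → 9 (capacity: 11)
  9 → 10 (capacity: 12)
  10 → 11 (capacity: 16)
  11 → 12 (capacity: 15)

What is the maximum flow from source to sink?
Maximum flow = 12

Max flow: 12

Flow assignment:
  0 → 1: 8/8
  0 → 5: 4/15
  1 → 3: 8/12
  3 → 4: 8/19
  4 → 5: 8/16
  5 → 6: 6/7
  5 → 9: 6/17
  6 → 8: 6/6
  8 → 9: 6/11
  9 → 10: 12/12
  10 → 11: 12/16
  11 → 12: 12/15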